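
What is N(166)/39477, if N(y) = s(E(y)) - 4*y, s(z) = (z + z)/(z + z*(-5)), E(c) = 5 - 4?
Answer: -443/26318 ≈ -0.016833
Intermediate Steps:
E(c) = 1
s(z) = -½ (s(z) = (2*z)/(z - 5*z) = (2*z)/((-4*z)) = (2*z)*(-1/(4*z)) = -½)
N(y) = -½ - 4*y
N(166)/39477 = (-½ - 4*166)/39477 = (-½ - 664)*(1/39477) = -1329/2*1/39477 = -443/26318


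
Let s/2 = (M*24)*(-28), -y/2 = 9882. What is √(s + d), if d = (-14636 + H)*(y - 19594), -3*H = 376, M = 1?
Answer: 2*√1307194230/3 ≈ 24103.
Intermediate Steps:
y = -19764 (y = -2*9882 = -19764)
H = -376/3 (H = -⅓*376 = -376/3 ≈ -125.33)
s = -1344 (s = 2*((1*24)*(-28)) = 2*(24*(-28)) = 2*(-672) = -1344)
d = 1742929672/3 (d = (-14636 - 376/3)*(-19764 - 19594) = -44284/3*(-39358) = 1742929672/3 ≈ 5.8098e+8)
√(s + d) = √(-1344 + 1742929672/3) = √(1742925640/3) = 2*√1307194230/3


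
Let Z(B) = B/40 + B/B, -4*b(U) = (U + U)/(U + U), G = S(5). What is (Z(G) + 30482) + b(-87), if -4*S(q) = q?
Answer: 975447/32 ≈ 30483.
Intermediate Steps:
S(q) = -q/4
G = -5/4 (G = -¼*5 = -5/4 ≈ -1.2500)
b(U) = -¼ (b(U) = -(U + U)/(4*(U + U)) = -2*U/(4*(2*U)) = -2*U*1/(2*U)/4 = -¼*1 = -¼)
Z(B) = 1 + B/40 (Z(B) = B*(1/40) + 1 = B/40 + 1 = 1 + B/40)
(Z(G) + 30482) + b(-87) = ((1 + (1/40)*(-5/4)) + 30482) - ¼ = ((1 - 1/32) + 30482) - ¼ = (31/32 + 30482) - ¼ = 975455/32 - ¼ = 975447/32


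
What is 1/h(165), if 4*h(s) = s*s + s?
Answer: 2/13695 ≈ 0.00014604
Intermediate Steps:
h(s) = s/4 + s²/4 (h(s) = (s*s + s)/4 = (s² + s)/4 = (s + s²)/4 = s/4 + s²/4)
1/h(165) = 1/((¼)*165*(1 + 165)) = 1/((¼)*165*166) = 1/(13695/2) = 2/13695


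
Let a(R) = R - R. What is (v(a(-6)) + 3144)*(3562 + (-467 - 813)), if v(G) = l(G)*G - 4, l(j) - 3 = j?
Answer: 7165480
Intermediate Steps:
l(j) = 3 + j
a(R) = 0
v(G) = -4 + G*(3 + G) (v(G) = (3 + G)*G - 4 = G*(3 + G) - 4 = -4 + G*(3 + G))
(v(a(-6)) + 3144)*(3562 + (-467 - 813)) = ((-4 + 0*(3 + 0)) + 3144)*(3562 + (-467 - 813)) = ((-4 + 0*3) + 3144)*(3562 - 1280) = ((-4 + 0) + 3144)*2282 = (-4 + 3144)*2282 = 3140*2282 = 7165480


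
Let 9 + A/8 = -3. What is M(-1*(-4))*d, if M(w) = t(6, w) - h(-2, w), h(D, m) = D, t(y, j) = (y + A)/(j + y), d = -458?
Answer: 3206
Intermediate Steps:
A = -96 (A = -72 + 8*(-3) = -72 - 24 = -96)
t(y, j) = (-96 + y)/(j + y) (t(y, j) = (y - 96)/(j + y) = (-96 + y)/(j + y))
M(w) = 2 - 90/(6 + w) (M(w) = (-96 + 6)/(w + 6) - 1*(-2) = -90/(6 + w) + 2 = 2 - 90/(6 + w))
M(-1*(-4))*d = (2*(-39 - 1*(-4))/(6 - 1*(-4)))*(-458) = (2*(-39 + 4)/(6 + 4))*(-458) = (2*(-35)/10)*(-458) = (2*(1/10)*(-35))*(-458) = -7*(-458) = 3206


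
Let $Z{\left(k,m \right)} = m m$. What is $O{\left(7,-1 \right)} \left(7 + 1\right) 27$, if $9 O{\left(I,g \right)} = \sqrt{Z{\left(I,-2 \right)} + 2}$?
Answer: $24 \sqrt{6} \approx 58.788$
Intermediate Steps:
$Z{\left(k,m \right)} = m^{2}$
$O{\left(I,g \right)} = \frac{\sqrt{6}}{9}$ ($O{\left(I,g \right)} = \frac{\sqrt{\left(-2\right)^{2} + 2}}{9} = \frac{\sqrt{4 + 2}}{9} = \frac{\sqrt{6}}{9}$)
$O{\left(7,-1 \right)} \left(7 + 1\right) 27 = \frac{\sqrt{6}}{9} \left(7 + 1\right) 27 = \frac{\sqrt{6}}{9} \cdot 8 \cdot 27 = \frac{8 \sqrt{6}}{9} \cdot 27 = 24 \sqrt{6}$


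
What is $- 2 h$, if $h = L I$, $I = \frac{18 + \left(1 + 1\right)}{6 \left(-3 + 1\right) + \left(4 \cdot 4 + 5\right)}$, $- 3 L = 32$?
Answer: $\frac{1280}{27} \approx 47.407$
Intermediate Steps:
$L = - \frac{32}{3}$ ($L = \left(- \frac{1}{3}\right) 32 = - \frac{32}{3} \approx -10.667$)
$I = \frac{20}{9}$ ($I = \frac{18 + 2}{6 \left(-2\right) + \left(16 + 5\right)} = \frac{20}{-12 + 21} = \frac{20}{9} \approx 2.2222$)
$h = - \frac{640}{27}$ ($h = \left(- \frac{32}{3}\right) \frac{20}{9} = - \frac{640}{27} \approx -23.704$)
$- 2 h = \left(-2\right) \left(- \frac{640}{27}\right) = \frac{1280}{27}$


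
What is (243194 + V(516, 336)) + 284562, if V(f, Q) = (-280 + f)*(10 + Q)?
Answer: 609412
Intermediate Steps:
(243194 + V(516, 336)) + 284562 = (243194 + (-2800 - 280*336 + 10*516 + 336*516)) + 284562 = (243194 + (-2800 - 94080 + 5160 + 173376)) + 284562 = (243194 + 81656) + 284562 = 324850 + 284562 = 609412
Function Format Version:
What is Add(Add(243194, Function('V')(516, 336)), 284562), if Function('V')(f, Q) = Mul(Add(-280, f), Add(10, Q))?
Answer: 609412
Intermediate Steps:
Add(Add(243194, Function('V')(516, 336)), 284562) = Add(Add(243194, Add(-2800, Mul(-280, 336), Mul(10, 516), Mul(336, 516))), 284562) = Add(Add(243194, Add(-2800, -94080, 5160, 173376)), 284562) = Add(Add(243194, 81656), 284562) = Add(324850, 284562) = 609412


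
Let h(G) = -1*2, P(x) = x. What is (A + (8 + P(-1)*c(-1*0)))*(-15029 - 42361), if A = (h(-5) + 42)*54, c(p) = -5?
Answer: -124708470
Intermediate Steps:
h(G) = -2
A = 2160 (A = (-2 + 42)*54 = 40*54 = 2160)
(A + (8 + P(-1)*c(-1*0)))*(-15029 - 42361) = (2160 + (8 - 1*(-5)))*(-15029 - 42361) = (2160 + (8 + 5))*(-57390) = (2160 + 13)*(-57390) = 2173*(-57390) = -124708470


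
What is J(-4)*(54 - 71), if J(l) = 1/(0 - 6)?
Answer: 17/6 ≈ 2.8333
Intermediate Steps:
J(l) = -⅙ (J(l) = 1/(-6) = -⅙)
J(-4)*(54 - 71) = -(54 - 71)/6 = -⅙*(-17) = 17/6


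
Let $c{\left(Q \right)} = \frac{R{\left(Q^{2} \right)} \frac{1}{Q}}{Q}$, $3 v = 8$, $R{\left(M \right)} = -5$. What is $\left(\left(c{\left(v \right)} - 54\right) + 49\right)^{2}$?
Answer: $\frac{133225}{4096} \approx 32.526$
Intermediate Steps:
$v = \frac{8}{3}$ ($v = \frac{1}{3} \cdot 8 = \frac{8}{3} \approx 2.6667$)
$c{\left(Q \right)} = - \frac{5}{Q^{2}}$ ($c{\left(Q \right)} = \frac{\left(-5\right) \frac{1}{Q}}{Q} = - \frac{5}{Q^{2}}$)
$\left(\left(c{\left(v \right)} - 54\right) + 49\right)^{2} = \left(\left(- \frac{5}{\frac{64}{9}} - 54\right) + 49\right)^{2} = \left(\left(\left(-5\right) \frac{9}{64} - 54\right) + 49\right)^{2} = \left(\left(- \frac{45}{64} - 54\right) + 49\right)^{2} = \left(- \frac{3501}{64} + 49\right)^{2} = \left(- \frac{365}{64}\right)^{2} = \frac{133225}{4096}$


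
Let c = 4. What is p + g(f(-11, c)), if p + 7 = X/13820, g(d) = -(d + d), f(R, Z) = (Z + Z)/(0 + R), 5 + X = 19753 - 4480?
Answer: -168768/38005 ≈ -4.4407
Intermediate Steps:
X = 15268 (X = -5 + (19753 - 4480) = -5 + 15273 = 15268)
f(R, Z) = 2*Z/R (f(R, Z) = (2*Z)/R = 2*Z/R)
g(d) = -2*d
p = -20368/3455 (p = -7 + 15268/13820 = -7 + 15268*(1/13820) = -7 + 3817/3455 = -20368/3455 ≈ -5.8952)
p + g(f(-11, c)) = -20368/3455 - 4*4/(-11) = -20368/3455 - 4*4*(-1)/11 = -20368/3455 - 2*(-8/11) = -20368/3455 + 16/11 = -168768/38005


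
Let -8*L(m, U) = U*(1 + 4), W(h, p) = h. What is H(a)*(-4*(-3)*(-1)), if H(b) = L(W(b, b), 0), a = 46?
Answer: 0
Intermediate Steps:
L(m, U) = -5*U/8 (L(m, U) = -U*(1 + 4)/8 = -U*5/8 = -5*U/8)
H(b) = 0 (H(b) = -5/8*0 = 0)
H(a)*(-4*(-3)*(-1)) = 0*(-4*(-3)*(-1)) = 0*(12*(-1)) = 0*(-12) = 0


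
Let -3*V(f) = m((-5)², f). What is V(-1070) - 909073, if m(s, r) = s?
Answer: -2727244/3 ≈ -9.0908e+5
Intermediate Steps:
V(f) = -25/3 (V(f) = -⅓*(-5)² = -⅓*25 = -25/3)
V(-1070) - 909073 = -25/3 - 909073 = -2727244/3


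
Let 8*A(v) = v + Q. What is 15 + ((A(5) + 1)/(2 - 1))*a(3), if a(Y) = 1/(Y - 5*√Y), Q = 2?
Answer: 2625/176 - 25*√3/176 ≈ 14.669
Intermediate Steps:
A(v) = ¼ + v/8 (A(v) = (v + 2)/8 = (2 + v)/8 = ¼ + v/8)
15 + ((A(5) + 1)/(2 - 1))*a(3) = 15 + (((¼ + (⅛)*5) + 1)/(2 - 1))/(3 - 5*√3) = 15 + (((¼ + 5/8) + 1)/1)/(3 - 5*√3) = 15 + ((7/8 + 1)*1)/(3 - 5*√3) = 15 + ((15/8)*1)/(3 - 5*√3) = 15 + 15/(8*(3 - 5*√3))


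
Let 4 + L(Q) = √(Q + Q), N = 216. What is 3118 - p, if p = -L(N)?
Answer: 3114 + 12*√3 ≈ 3134.8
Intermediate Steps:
L(Q) = -4 + √2*√Q (L(Q) = -4 + √(Q + Q) = -4 + √(2*Q) = -4 + √2*√Q)
p = 4 - 12*√3 (p = -(-4 + √2*√216) = -(-4 + √2*(6*√6)) = -(-4 + 12*√3) = 4 - 12*√3 ≈ -16.785)
3118 - p = 3118 - (4 - 12*√3) = 3118 + (-4 + 12*√3) = 3114 + 12*√3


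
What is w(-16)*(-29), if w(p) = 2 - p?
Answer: -522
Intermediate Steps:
w(-16)*(-29) = (2 - 1*(-16))*(-29) = (2 + 16)*(-29) = 18*(-29) = -522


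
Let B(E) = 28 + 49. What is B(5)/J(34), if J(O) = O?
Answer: 77/34 ≈ 2.2647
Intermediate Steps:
B(E) = 77
B(5)/J(34) = 77/34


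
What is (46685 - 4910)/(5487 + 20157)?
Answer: 13925/8548 ≈ 1.6290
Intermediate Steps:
(46685 - 4910)/(5487 + 20157) = 41775/25644 = 41775*(1/25644) = 13925/8548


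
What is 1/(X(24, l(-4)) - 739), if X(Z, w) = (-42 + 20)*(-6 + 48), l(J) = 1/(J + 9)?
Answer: -1/1663 ≈ -0.00060132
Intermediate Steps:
l(J) = 1/(9 + J)
X(Z, w) = -924 (X(Z, w) = -22*42 = -924)
1/(X(24, l(-4)) - 739) = 1/(-924 - 739) = 1/(-1663) = -1/1663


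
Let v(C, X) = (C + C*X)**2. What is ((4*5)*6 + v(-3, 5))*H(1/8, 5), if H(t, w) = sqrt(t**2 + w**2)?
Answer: 111*sqrt(1601)/2 ≈ 2220.7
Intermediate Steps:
((4*5)*6 + v(-3, 5))*H(1/8, 5) = ((4*5)*6 + (-3)**2*(1 + 5)**2)*sqrt((1/8)**2 + 5**2) = (20*6 + 9*6**2)*sqrt((1/8)**2 + 25) = (120 + 9*36)*sqrt(1/64 + 25) = (120 + 324)*sqrt(1601/64) = 444*(sqrt(1601)/8) = 111*sqrt(1601)/2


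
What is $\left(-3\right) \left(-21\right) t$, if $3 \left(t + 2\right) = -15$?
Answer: $-441$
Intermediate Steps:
$t = -7$ ($t = -2 + \frac{1}{3} \left(-15\right) = -2 - 5 = -7$)
$\left(-3\right) \left(-21\right) t = \left(-3\right) \left(-21\right) \left(-7\right) = 63 \left(-7\right) = -441$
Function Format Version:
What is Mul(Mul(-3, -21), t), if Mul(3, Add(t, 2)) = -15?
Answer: -441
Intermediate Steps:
t = -7 (t = Add(-2, Mul(Rational(1, 3), -15)) = Add(-2, -5) = -7)
Mul(Mul(-3, -21), t) = Mul(Mul(-3, -21), -7) = Mul(63, -7) = -441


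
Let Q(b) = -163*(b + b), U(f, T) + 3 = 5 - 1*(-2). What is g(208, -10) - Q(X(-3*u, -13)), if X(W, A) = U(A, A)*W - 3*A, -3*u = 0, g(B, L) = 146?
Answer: 12860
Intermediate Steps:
U(f, T) = 4 (U(f, T) = -3 + (5 - 1*(-2)) = -3 + (5 + 2) = -3 + 7 = 4)
u = 0 (u = -⅓*0 = 0)
X(W, A) = -3*A + 4*W (X(W, A) = 4*W - 3*A = -3*A + 4*W)
Q(b) = -326*b
g(208, -10) - Q(X(-3*u, -13)) = 146 - (-326)*(-3*(-13) + 4*(-3*0)) = 146 - (-326)*(39 + 4*0) = 146 - (-326)*(39 + 0) = 146 - (-326)*39 = 146 - 1*(-12714) = 146 + 12714 = 12860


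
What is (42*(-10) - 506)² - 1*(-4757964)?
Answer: 5615440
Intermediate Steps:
(42*(-10) - 506)² - 1*(-4757964) = (-420 - 506)² + 4757964 = (-926)² + 4757964 = 857476 + 4757964 = 5615440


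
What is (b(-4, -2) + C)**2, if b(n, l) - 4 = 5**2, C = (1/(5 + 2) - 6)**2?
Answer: 9622404/2401 ≈ 4007.7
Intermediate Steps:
C = 1681/49 (C = (1/7 - 6)**2 = (-41/7)**2 = 1681/49 ≈ 34.306)
b(n, l) = 29 (b(n, l) = 4 + 5**2 = 4 + 25 = 29)
(b(-4, -2) + C)**2 = (29 + 1681/49)**2 = (3102/49)**2 = 9622404/2401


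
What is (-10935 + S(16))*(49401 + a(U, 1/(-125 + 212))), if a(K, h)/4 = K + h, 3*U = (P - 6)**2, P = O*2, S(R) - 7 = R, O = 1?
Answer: -15639613088/29 ≈ -5.3930e+8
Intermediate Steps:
S(R) = 7 + R
P = 2 (P = 1*2 = 2)
U = 16/3 (U = (2 - 6)**2/3 = (1/3)*(-4)**2 = (1/3)*16 = 16/3 ≈ 5.3333)
a(K, h) = 4*K + 4*h (a(K, h) = 4*(K + h) = 4*K + 4*h)
(-10935 + S(16))*(49401 + a(U, 1/(-125 + 212))) = (-10935 + (7 + 16))*(49401 + (4*(16/3) + 4/(-125 + 212))) = (-10935 + 23)*(49401 + (64/3 + 4/87)) = -10912*(49401 + (64/3 + 4*(1/87))) = -10912*(49401 + (64/3 + 4/87)) = -10912*(49401 + 620/29) = -10912*1433249/29 = -15639613088/29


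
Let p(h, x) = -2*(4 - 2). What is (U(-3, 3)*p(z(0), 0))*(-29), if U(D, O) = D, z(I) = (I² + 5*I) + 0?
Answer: -348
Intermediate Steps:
z(I) = I² + 5*I
p(h, x) = -4 (p(h, x) = -2*2 = -4)
(U(-3, 3)*p(z(0), 0))*(-29) = -3*(-4)*(-29) = 12*(-29) = -348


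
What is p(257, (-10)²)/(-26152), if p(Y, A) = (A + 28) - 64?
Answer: -8/3269 ≈ -0.0024472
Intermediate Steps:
p(Y, A) = -36 + A (p(Y, A) = (28 + A) - 64 = -36 + A)
p(257, (-10)²)/(-26152) = (-36 + (-10)²)/(-26152) = (-36 + 100)*(-1/26152) = 64*(-1/26152) = -8/3269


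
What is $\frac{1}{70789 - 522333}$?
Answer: $- \frac{1}{451544} \approx -2.2146 \cdot 10^{-6}$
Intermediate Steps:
$\frac{1}{70789 - 522333} = \frac{1}{-451544} = - \frac{1}{451544}$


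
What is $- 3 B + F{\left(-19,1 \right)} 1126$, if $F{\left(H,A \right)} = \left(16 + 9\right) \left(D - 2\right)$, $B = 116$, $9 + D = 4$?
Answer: $-197398$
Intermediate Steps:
$D = -5$ ($D = -9 + 4 = -5$)
$F{\left(H,A \right)} = -175$ ($F{\left(H,A \right)} = \left(16 + 9\right) \left(-5 - 2\right) = 25 \left(-7\right) = -175$)
$- 3 B + F{\left(-19,1 \right)} 1126 = \left(-3\right) 116 - 197050 = -348 - 197050 = -197398$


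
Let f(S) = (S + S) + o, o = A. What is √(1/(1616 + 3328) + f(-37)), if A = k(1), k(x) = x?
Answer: I*√111521499/1236 ≈ 8.544*I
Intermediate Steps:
A = 1
o = 1
f(S) = 1 + 2*S (f(S) = (S + S) + 1 = 2*S + 1 = 1 + 2*S)
√(1/(1616 + 3328) + f(-37)) = √(1/(1616 + 3328) + (1 + 2*(-37))) = √(1/4944 + (1 - 74)) = √(1/4944 - 73) = √(-360911/4944) = I*√111521499/1236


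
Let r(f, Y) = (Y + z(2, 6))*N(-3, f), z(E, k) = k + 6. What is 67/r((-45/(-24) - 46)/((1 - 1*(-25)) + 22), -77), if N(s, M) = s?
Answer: 67/195 ≈ 0.34359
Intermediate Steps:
z(E, k) = 6 + k
r(f, Y) = -36 - 3*Y (r(f, Y) = (Y + (6 + 6))*(-3) = (Y + 12)*(-3) = (12 + Y)*(-3) = -36 - 3*Y)
67/r((-45/(-24) - 46)/((1 - 1*(-25)) + 22), -77) = 67/(-36 - 3*(-77)) = 67/(-36 + 231) = 67/195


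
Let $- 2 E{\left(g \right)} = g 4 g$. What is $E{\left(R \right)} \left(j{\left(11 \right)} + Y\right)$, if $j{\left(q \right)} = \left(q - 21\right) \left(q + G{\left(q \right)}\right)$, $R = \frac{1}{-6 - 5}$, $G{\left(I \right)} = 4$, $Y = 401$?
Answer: $- \frac{502}{121} \approx -4.1488$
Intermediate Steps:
$R = - \frac{1}{11}$ ($R = \frac{1}{-11} = - \frac{1}{11} \approx -0.090909$)
$j{\left(q \right)} = \left(-21 + q\right) \left(4 + q\right)$ ($j{\left(q \right)} = \left(q - 21\right) \left(q + 4\right) = \left(-21 + q\right) \left(4 + q\right)$)
$E{\left(g \right)} = - 2 g^{2}$ ($E{\left(g \right)} = - \frac{g 4 g}{2} = - \frac{4 g g}{2} = - \frac{4 g^{2}}{2} = - 2 g^{2}$)
$E{\left(R \right)} \left(j{\left(11 \right)} + Y\right) = - 2 \left(- \frac{1}{11}\right)^{2} \left(\left(-84 + 11^{2} - 187\right) + 401\right) = \left(-2\right) \frac{1}{121} \left(\left(-84 + 121 - 187\right) + 401\right) = - \frac{2 \left(-150 + 401\right)}{121} = \left(- \frac{2}{121}\right) 251 = - \frac{502}{121}$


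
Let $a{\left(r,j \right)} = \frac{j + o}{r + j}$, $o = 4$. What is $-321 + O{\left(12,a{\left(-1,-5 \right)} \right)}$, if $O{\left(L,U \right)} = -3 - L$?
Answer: $-336$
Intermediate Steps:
$a{\left(r,j \right)} = \frac{4 + j}{j + r}$ ($a{\left(r,j \right)} = \frac{j + 4}{r + j} = \frac{4 + j}{j + r}$)
$-321 + O{\left(12,a{\left(-1,-5 \right)} \right)} = -321 - 15 = -336$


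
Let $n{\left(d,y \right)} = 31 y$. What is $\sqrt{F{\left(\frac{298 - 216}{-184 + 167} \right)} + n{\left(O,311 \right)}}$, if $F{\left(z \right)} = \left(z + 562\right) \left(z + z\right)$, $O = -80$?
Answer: $\frac{\sqrt{1232841}}{17} \approx 65.314$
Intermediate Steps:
$F{\left(z \right)} = 2 z \left(562 + z\right)$ ($F{\left(z \right)} = \left(562 + z\right) 2 z = 2 z \left(562 + z\right)$)
$\sqrt{F{\left(\frac{298 - 216}{-184 + 167} \right)} + n{\left(O,311 \right)}} = \sqrt{2 \frac{298 - 216}{-184 + 167} \left(562 + \frac{298 - 216}{-184 + 167}\right) + 31 \cdot 311} = \sqrt{2 \frac{82}{-17} \left(562 + \frac{82}{-17}\right) + 9641} = \sqrt{2 \cdot 82 \left(- \frac{1}{17}\right) \left(562 + 82 \left(- \frac{1}{17}\right)\right) + 9641} = \sqrt{2 \left(- \frac{82}{17}\right) \left(562 - \frac{82}{17}\right) + 9641} = \sqrt{2 \left(- \frac{82}{17}\right) \frac{9472}{17} + 9641} = \sqrt{- \frac{1553408}{289} + 9641} = \sqrt{\frac{1232841}{289}} = \frac{\sqrt{1232841}}{17}$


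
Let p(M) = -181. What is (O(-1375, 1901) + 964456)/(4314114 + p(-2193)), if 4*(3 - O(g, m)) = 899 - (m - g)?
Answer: 3860213/17255732 ≈ 0.22371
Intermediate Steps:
O(g, m) = -887/4 - g/4 + m/4 (O(g, m) = 3 - (899 - (m - g))/4 = 3 - (899 + (g - m))/4 = 3 - (899 + g - m)/4 = 3 + (-899/4 - g/4 + m/4) = -887/4 - g/4 + m/4)
(O(-1375, 1901) + 964456)/(4314114 + p(-2193)) = ((-887/4 - ¼*(-1375) + (¼)*1901) + 964456)/(4314114 - 181) = ((-887/4 + 1375/4 + 1901/4) + 964456)/4313933 = (2389/4 + 964456)*(1/4313933) = (3860213/4)*(1/4313933) = 3860213/17255732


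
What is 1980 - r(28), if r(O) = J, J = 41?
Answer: 1939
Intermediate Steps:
r(O) = 41
1980 - r(28) = 1980 - 1*41 = 1980 - 41 = 1939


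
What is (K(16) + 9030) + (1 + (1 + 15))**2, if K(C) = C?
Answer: 9335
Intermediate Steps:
(K(16) + 9030) + (1 + (1 + 15))**2 = (16 + 9030) + (1 + (1 + 15))**2 = 9046 + (1 + 16)**2 = 9046 + 17**2 = 9046 + 289 = 9335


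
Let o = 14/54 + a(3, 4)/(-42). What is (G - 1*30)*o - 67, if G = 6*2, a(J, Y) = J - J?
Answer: -215/3 ≈ -71.667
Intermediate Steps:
a(J, Y) = 0
G = 12
o = 7/27 (o = 14/54 + 0/(-42) = 14*(1/54) + 0*(-1/42) = 7/27 + 0 = 7/27 ≈ 0.25926)
(G - 1*30)*o - 67 = (12 - 1*30)*(7/27) - 67 = (12 - 30)*(7/27) - 67 = -18*7/27 - 67 = -14/3 - 67 = -215/3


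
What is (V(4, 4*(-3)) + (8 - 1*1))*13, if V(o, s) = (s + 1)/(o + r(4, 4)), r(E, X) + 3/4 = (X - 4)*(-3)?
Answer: 47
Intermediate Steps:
r(E, X) = 45/4 - 3*X (r(E, X) = -¾ + (X - 4)*(-3) = -¾ + (-4 + X)*(-3) = -¾ + (12 - 3*X) = 45/4 - 3*X)
V(o, s) = (1 + s)/(-¾ + o) (V(o, s) = (s + 1)/(o + (45/4 - 3*4)) = (1 + s)/(o + (45/4 - 12)) = (1 + s)/(o - ¾) = (1 + s)/(-¾ + o))
(V(4, 4*(-3)) + (8 - 1*1))*13 = (4*(1 + 4*(-3))/(-3 + 4*4) + (8 - 1*1))*13 = (4*(1 - 12)/(-3 + 16) + (8 - 1))*13 = (4*(-11)/13 + 7)*13 = (4*(1/13)*(-11) + 7)*13 = (-44/13 + 7)*13 = (47/13)*13 = 47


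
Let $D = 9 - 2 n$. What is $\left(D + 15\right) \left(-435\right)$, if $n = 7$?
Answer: $-4350$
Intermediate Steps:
$D = -5$ ($D = 9 - 14 = -5$)
$\left(D + 15\right) \left(-435\right) = \left(-5 + 15\right) \left(-435\right) = 10 \left(-435\right) = -4350$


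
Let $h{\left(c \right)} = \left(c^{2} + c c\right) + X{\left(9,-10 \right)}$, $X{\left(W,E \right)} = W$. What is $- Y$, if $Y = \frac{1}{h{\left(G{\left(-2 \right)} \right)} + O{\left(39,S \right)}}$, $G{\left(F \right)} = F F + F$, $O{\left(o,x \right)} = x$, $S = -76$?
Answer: $\frac{1}{59} \approx 0.016949$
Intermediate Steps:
$G{\left(F \right)} = F + F^{2}$ ($G{\left(F \right)} = F^{2} + F = F + F^{2}$)
$h{\left(c \right)} = 9 + 2 c^{2}$ ($h{\left(c \right)} = \left(c^{2} + c c\right) + 9 = \left(c^{2} + c^{2}\right) + 9 = 2 c^{2} + 9 = 9 + 2 c^{2}$)
$Y = - \frac{1}{59}$ ($Y = \frac{1}{\left(9 + 2 \left(- 2 \left(1 - 2\right)\right)^{2}\right) - 76} = \frac{1}{\left(9 + 2 \left(\left(-2\right) \left(-1\right)\right)^{2}\right) - 76} = \frac{1}{\left(9 + 2 \cdot 2^{2}\right) - 76} = \frac{1}{\left(9 + 2 \cdot 4\right) - 76} = \frac{1}{\left(9 + 8\right) - 76} = \frac{1}{17 - 76} = \frac{1}{-59} = - \frac{1}{59} \approx -0.016949$)
$- Y = \left(-1\right) \left(- \frac{1}{59}\right) = \frac{1}{59}$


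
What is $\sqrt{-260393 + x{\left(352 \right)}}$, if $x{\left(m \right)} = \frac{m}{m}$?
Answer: $22 i \sqrt{538} \approx 510.29 i$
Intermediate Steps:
$x{\left(m \right)} = 1$
$\sqrt{-260393 + x{\left(352 \right)}} = \sqrt{-260393 + 1} = \sqrt{-260392} = 22 i \sqrt{538}$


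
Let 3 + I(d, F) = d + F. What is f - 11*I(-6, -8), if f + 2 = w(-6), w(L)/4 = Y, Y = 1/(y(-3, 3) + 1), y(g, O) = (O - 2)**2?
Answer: 187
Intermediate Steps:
y(g, O) = (-2 + O)**2
Y = 1/2 (Y = 1/((-2 + 3)**2 + 1) = 1/(1**2 + 1) = 1/(1 + 1) = 1/2 ≈ 0.50000)
I(d, F) = -3 + F + d (I(d, F) = -3 + (d + F) = -3 + (F + d) = -3 + F + d)
w(L) = 2 (w(L) = 4*(1/2) = 2)
f = 0 (f = -2 + 2 = 0)
f - 11*I(-6, -8) = 0 - 11*(-3 - 8 - 6) = 0 - 11*(-17) = 0 + 187 = 187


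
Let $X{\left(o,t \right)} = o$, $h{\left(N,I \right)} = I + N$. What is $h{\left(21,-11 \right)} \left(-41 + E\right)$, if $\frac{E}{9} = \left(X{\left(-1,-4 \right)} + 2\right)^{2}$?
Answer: $-320$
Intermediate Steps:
$E = 9$ ($E = 9 \left(-1 + 2\right)^{2} = 9 \cdot 1^{2} = 9 \cdot 1 = 9$)
$h{\left(21,-11 \right)} \left(-41 + E\right) = \left(-11 + 21\right) \left(-41 + 9\right) = 10 \left(-32\right) = -320$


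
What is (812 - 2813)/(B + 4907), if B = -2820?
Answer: -2001/2087 ≈ -0.95879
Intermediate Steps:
(812 - 2813)/(B + 4907) = (812 - 2813)/(-2820 + 4907) = -2001/2087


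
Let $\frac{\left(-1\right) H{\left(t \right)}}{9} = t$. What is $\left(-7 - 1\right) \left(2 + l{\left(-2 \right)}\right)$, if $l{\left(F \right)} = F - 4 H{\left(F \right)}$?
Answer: $576$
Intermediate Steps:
$H{\left(t \right)} = - 9 t$
$l{\left(F \right)} = 37 F$ ($l{\left(F \right)} = F - 4 \left(- 9 F\right) = F + 36 F = 37 F$)
$\left(-7 - 1\right) \left(2 + l{\left(-2 \right)}\right) = \left(-7 - 1\right) \left(2 + 37 \left(-2\right)\right) = - 8 \left(2 - 74\right) = \left(-8\right) \left(-72\right) = 576$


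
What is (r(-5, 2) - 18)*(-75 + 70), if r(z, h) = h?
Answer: 80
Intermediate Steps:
(r(-5, 2) - 18)*(-75 + 70) = (2 - 18)*(-75 + 70) = -16*(-5) = 80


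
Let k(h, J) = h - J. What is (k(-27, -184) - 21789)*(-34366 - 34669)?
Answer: 1493365120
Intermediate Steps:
(k(-27, -184) - 21789)*(-34366 - 34669) = ((-27 - 1*(-184)) - 21789)*(-34366 - 34669) = ((-27 + 184) - 21789)*(-69035) = (157 - 21789)*(-69035) = -21632*(-69035) = 1493365120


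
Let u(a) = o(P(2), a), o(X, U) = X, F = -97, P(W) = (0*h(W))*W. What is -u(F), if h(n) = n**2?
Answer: 0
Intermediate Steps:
P(W) = 0 (P(W) = (0*W**2)*W = 0*W = 0)
u(a) = 0
-u(F) = -1*0 = 0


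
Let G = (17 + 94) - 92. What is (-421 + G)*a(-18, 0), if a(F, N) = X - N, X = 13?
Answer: -5226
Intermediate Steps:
a(F, N) = 13 - N
G = 19 (G = 111 - 92 = 19)
(-421 + G)*a(-18, 0) = (-421 + 19)*(13 - 1*0) = -402*(13 + 0) = -402*13 = -5226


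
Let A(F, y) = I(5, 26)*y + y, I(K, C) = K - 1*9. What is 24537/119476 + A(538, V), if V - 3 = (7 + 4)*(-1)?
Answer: 2891961/119476 ≈ 24.205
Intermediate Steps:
I(K, C) = -9 + K (I(K, C) = K - 9 = -9 + K)
V = -8 (V = 3 + (7 + 4)*(-1) = 3 + 11*(-1) = 3 - 11 = -8)
A(F, y) = -3*y (A(F, y) = (-9 + 5)*y + y = -4*y + y = -3*y)
24537/119476 + A(538, V) = 24537/119476 - 3*(-8) = 24537*(1/119476) + 24 = 24537/119476 + 24 = 2891961/119476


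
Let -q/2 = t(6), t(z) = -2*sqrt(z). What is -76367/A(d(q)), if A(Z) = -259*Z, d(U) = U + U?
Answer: 76367*sqrt(6)/12432 ≈ 15.047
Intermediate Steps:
q = 4*sqrt(6) (q = -(-4)*sqrt(6) = 4*sqrt(6) ≈ 9.7980)
d(U) = 2*U
-76367/A(d(q)) = -76367*(-sqrt(6)/12432) = -(-76367)*sqrt(6)/12432 = 76367*sqrt(6)/12432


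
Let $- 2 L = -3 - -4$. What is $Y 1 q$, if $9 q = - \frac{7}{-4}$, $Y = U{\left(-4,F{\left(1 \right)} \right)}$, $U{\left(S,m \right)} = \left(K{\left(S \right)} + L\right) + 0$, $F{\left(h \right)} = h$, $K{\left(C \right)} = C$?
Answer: $- \frac{7}{8} \approx -0.875$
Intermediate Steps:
$L = - \frac{1}{2}$ ($L = - \frac{-3 - -4}{2} = - \frac{-3 + 4}{2} = \left(- \frac{1}{2}\right) 1 = - \frac{1}{2} \approx -0.5$)
$U{\left(S,m \right)} = - \frac{1}{2} + S$ ($U{\left(S,m \right)} = \left(S - \frac{1}{2}\right) + 0 = \left(- \frac{1}{2} + S\right) + 0 = - \frac{1}{2} + S$)
$Y = - \frac{9}{2}$ ($Y = - \frac{1}{2} - 4 = - \frac{9}{2} \approx -4.5$)
$q = \frac{7}{36}$ ($q = \frac{\left(-7\right) \frac{1}{-4}}{9} = \frac{\left(-7\right) \left(- \frac{1}{4}\right)}{9} = \frac{1}{9} \cdot \frac{7}{4} = \frac{7}{36} \approx 0.19444$)
$Y 1 q = - \frac{9 \cdot 1 \cdot \frac{7}{36}}{2} = \left(- \frac{9}{2}\right) \frac{7}{36} = - \frac{7}{8}$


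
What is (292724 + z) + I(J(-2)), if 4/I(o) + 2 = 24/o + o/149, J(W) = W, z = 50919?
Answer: 179381497/522 ≈ 3.4364e+5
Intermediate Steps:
I(o) = 4/(-2 + 24/o + o/149) (I(o) = 4/(-2 + (24/o + o/149)) = 4/(-2 + 24/o + o/149))
(292724 + z) + I(J(-2)) = (292724 + 50919) + 596*(-2)/(3576 + (-2)² - 298*(-2)) = 343643 + 596*(-2)/(3576 + 4 + 596) = 343643 + 596*(-2)/4176 = 343643 + 596*(-2)*(1/4176) = 343643 - 149/522 = 179381497/522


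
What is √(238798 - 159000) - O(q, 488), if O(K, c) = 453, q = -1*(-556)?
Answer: -453 + √79798 ≈ -170.51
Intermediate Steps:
q = 556
√(238798 - 159000) - O(q, 488) = √(238798 - 159000) - 1*453 = √79798 - 453 = -453 + √79798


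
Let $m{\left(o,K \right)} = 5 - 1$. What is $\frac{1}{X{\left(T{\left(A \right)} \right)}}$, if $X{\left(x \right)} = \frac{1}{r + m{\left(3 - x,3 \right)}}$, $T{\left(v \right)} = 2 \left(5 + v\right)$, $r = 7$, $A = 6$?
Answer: $11$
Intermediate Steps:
$m{\left(o,K \right)} = 4$
$T{\left(v \right)} = 10 + 2 v$
$X{\left(x \right)} = \frac{1}{11}$ ($X{\left(x \right)} = \frac{1}{7 + 4} = \frac{1}{11}$)
$\frac{1}{X{\left(T{\left(A \right)} \right)}} = \frac{1}{\frac{1}{11}} = 11$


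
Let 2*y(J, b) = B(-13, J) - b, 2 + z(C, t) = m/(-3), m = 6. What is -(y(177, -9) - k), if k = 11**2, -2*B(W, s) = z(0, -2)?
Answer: 231/2 ≈ 115.50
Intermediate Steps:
z(C, t) = -4 (z(C, t) = -2 + 6/(-3) = -2 + 6*(-1/3) = -2 - 2 = -4)
B(W, s) = 2 (B(W, s) = -1/2*(-4) = 2)
k = 121
y(J, b) = 1 - b/2 (y(J, b) = (2 - b)/2 = 1 - b/2)
-(y(177, -9) - k) = -((1 - 1/2*(-9)) - 1*121) = -((1 + 9/2) - 121) = -(11/2 - 121) = -1*(-231/2) = 231/2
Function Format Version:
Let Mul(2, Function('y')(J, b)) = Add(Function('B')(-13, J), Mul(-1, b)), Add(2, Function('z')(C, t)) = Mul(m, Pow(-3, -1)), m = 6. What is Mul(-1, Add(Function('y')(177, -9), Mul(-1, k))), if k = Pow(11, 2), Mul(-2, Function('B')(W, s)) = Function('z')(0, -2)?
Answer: Rational(231, 2) ≈ 115.50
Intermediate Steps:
Function('z')(C, t) = -4 (Function('z')(C, t) = Add(-2, Mul(6, Pow(-3, -1))) = Add(-2, Mul(6, Rational(-1, 3))) = Add(-2, -2) = -4)
Function('B')(W, s) = 2 (Function('B')(W, s) = Mul(Rational(-1, 2), -4) = 2)
k = 121
Function('y')(J, b) = Add(1, Mul(Rational(-1, 2), b)) (Function('y')(J, b) = Mul(Rational(1, 2), Add(2, Mul(-1, b))) = Add(1, Mul(Rational(-1, 2), b)))
Mul(-1, Add(Function('y')(177, -9), Mul(-1, k))) = Mul(-1, Add(Add(1, Mul(Rational(-1, 2), -9)), Mul(-1, 121))) = Mul(-1, Add(Add(1, Rational(9, 2)), -121)) = Mul(-1, Add(Rational(11, 2), -121)) = Mul(-1, Rational(-231, 2)) = Rational(231, 2)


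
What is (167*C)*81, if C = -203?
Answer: -2745981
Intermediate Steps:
(167*C)*81 = (167*(-203))*81 = -33901*81 = -2745981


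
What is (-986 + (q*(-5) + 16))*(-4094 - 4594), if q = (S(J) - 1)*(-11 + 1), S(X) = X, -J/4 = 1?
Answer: 10599360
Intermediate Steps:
J = -4 (J = -4*1 = -4)
q = 50 (q = (-4 - 1)*(-11 + 1) = -5*(-10) = 50)
(-986 + (q*(-5) + 16))*(-4094 - 4594) = (-986 + (50*(-5) + 16))*(-4094 - 4594) = (-986 + (-250 + 16))*(-8688) = (-986 - 234)*(-8688) = -1220*(-8688) = 10599360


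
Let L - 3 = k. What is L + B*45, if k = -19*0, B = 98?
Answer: 4413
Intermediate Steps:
k = 0
L = 3 (L = 3 + 0 = 3)
L + B*45 = 3 + 98*45 = 3 + 4410 = 4413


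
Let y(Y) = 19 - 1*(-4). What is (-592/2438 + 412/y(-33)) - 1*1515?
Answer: -1825245/1219 ≈ -1497.3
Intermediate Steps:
y(Y) = 23 (y(Y) = 19 + 4 = 23)
(-592/2438 + 412/y(-33)) - 1*1515 = (-592/2438 + 412/23) - 1*1515 = (-592*1/2438 + 412*(1/23)) - 1515 = (-296/1219 + 412/23) - 1515 = 21540/1219 - 1515 = -1825245/1219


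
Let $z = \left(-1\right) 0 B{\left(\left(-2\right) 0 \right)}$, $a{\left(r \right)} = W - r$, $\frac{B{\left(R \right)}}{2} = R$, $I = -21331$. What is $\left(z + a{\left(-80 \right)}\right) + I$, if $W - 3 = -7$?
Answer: $-21255$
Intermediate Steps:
$W = -4$ ($W = 3 - 7 = -4$)
$B{\left(R \right)} = 2 R$
$a{\left(r \right)} = -4 - r$
$z = 0$ ($z = \left(-1\right) 0 \cdot 2 \left(\left(-2\right) 0\right) = 0 \cdot 2 \cdot 0 = 0 \cdot 0 = 0$)
$\left(z + a{\left(-80 \right)}\right) + I = \left(0 - -76\right) - 21331 = \left(0 + \left(-4 + 80\right)\right) - 21331 = \left(0 + 76\right) - 21331 = 76 - 21331 = -21255$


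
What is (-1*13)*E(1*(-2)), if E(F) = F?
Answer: 26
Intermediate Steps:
(-1*13)*E(1*(-2)) = (-1*13)*(1*(-2)) = -13*(-2) = 26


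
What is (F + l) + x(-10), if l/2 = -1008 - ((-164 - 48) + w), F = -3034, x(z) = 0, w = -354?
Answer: -3918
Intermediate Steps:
l = -884 (l = 2*(-1008 - ((-164 - 48) - 354)) = 2*(-1008 - (-212 - 354)) = 2*(-1008 - 1*(-566)) = 2*(-1008 + 566) = 2*(-442) = -884)
(F + l) + x(-10) = (-3034 - 884) + 0 = -3918 + 0 = -3918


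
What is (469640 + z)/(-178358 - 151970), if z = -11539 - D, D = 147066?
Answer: -311035/330328 ≈ -0.94159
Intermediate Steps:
z = -158605 (z = -11539 - 1*147066 = -11539 - 147066 = -158605)
(469640 + z)/(-178358 - 151970) = (469640 - 158605)/(-178358 - 151970) = 311035/(-330328) = 311035*(-1/330328) = -311035/330328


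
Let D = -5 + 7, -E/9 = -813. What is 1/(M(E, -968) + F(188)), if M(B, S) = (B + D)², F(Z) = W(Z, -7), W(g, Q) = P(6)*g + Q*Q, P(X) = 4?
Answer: 1/53568562 ≈ 1.8668e-8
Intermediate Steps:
E = 7317 (E = -9*(-813) = 7317)
D = 2
W(g, Q) = Q² + 4*g (W(g, Q) = 4*g + Q*Q = 4*g + Q² = Q² + 4*g)
F(Z) = 49 + 4*Z (F(Z) = (-7)² + 4*Z = 49 + 4*Z)
M(B, S) = (2 + B)² (M(B, S) = (B + 2)² = (2 + B)²)
1/(M(E, -968) + F(188)) = 1/((2 + 7317)² + (49 + 4*188)) = 1/(7319² + (49 + 752)) = 1/(53567761 + 801) = 1/53568562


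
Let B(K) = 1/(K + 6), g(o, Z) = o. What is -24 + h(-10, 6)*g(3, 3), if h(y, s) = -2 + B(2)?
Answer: -237/8 ≈ -29.625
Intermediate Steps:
B(K) = 1/(6 + K)
h(y, s) = -15/8 (h(y, s) = -2 + 1/(6 + 2) = -2 + 1/8 = -2 + ⅛ = -15/8)
-24 + h(-10, 6)*g(3, 3) = -24 - 15/8*3 = -24 - 45/8 = -237/8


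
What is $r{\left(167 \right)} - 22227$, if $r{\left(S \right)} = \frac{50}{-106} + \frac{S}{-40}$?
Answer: $- \frac{47131091}{2120} \approx -22232.0$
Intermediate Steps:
$r{\left(S \right)} = - \frac{25}{53} - \frac{S}{40}$ ($r{\left(S \right)} = 50 \left(- \frac{1}{106}\right) + S \left(- \frac{1}{40}\right) = - \frac{25}{53} - \frac{S}{40}$)
$r{\left(167 \right)} - 22227 = \left(- \frac{25}{53} - \frac{167}{40}\right) - 22227 = - \frac{9851}{2120} - 22227 = - \frac{47131091}{2120}$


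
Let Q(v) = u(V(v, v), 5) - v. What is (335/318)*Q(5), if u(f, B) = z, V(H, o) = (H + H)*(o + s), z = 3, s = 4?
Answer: -335/159 ≈ -2.1069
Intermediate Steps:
V(H, o) = 2*H*(4 + o) (V(H, o) = (H + H)*(o + 4) = (2*H)*(4 + o) = 2*H*(4 + o))
u(f, B) = 3
Q(v) = 3 - v
(335/318)*Q(5) = (335/318)*(3 - 1*5) = (335*(1/318))*(3 - 5) = (335/318)*(-2) = -335/159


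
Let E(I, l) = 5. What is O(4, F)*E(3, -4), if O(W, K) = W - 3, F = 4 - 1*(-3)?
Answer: 5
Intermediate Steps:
F = 7 (F = 4 + 3 = 7)
O(W, K) = -3 + W
O(4, F)*E(3, -4) = (-3 + 4)*5 = 1*5 = 5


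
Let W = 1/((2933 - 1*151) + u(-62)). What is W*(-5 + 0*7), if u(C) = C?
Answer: -1/544 ≈ -0.0018382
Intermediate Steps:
W = 1/2720 (W = 1/((2933 - 1*151) - 62) = 1/((2933 - 151) - 62) = 1/(2782 - 62) = 1/2720 ≈ 0.00036765)
W*(-5 + 0*7) = (-5 + 0*7)/2720 = (-5 + 0)/2720 = (1/2720)*(-5) = -1/544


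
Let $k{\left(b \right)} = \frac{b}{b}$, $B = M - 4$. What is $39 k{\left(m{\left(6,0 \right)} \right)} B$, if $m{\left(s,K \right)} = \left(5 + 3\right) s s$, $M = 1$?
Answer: $-117$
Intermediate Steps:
$m{\left(s,K \right)} = 8 s^{2}$
$B = -3$ ($B = 1 - 4 = -3$)
$k{\left(b \right)} = 1$
$39 k{\left(m{\left(6,0 \right)} \right)} B = 39 \cdot 1 \left(-3\right) = 39 \left(-3\right) = -117$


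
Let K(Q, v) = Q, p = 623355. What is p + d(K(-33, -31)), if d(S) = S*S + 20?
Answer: 624464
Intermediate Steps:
d(S) = 20 + S² (d(S) = S² + 20 = 20 + S²)
p + d(K(-33, -31)) = 623355 + (20 + (-33)²) = 623355 + (20 + 1089) = 623355 + 1109 = 624464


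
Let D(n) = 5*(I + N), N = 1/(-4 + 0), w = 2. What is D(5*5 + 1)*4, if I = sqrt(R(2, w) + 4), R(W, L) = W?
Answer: -5 + 20*sqrt(6) ≈ 43.990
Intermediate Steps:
N = -1/4 (N = 1/(-4) = -1/4 ≈ -0.25000)
I = sqrt(6) (I = sqrt(2 + 4) = sqrt(6) ≈ 2.4495)
D(n) = -5/4 + 5*sqrt(6) (D(n) = 5*(sqrt(6) - 1/4) = 5*(-1/4 + sqrt(6)) = -5/4 + 5*sqrt(6))
D(5*5 + 1)*4 = (-5/4 + 5*sqrt(6))*4 = -5 + 20*sqrt(6)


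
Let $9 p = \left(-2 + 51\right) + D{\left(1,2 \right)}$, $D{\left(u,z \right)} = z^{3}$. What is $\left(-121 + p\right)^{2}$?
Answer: $\frac{118336}{9} \approx 13148.0$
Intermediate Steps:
$p = \frac{19}{3}$ ($p = \frac{\left(-2 + 51\right) + 2^{3}}{9} = \frac{49 + 8}{9} = \frac{1}{9} \cdot 57 = \frac{19}{3} \approx 6.3333$)
$\left(-121 + p\right)^{2} = \left(-121 + \frac{19}{3}\right)^{2} = \left(- \frac{344}{3}\right)^{2} = \frac{118336}{9}$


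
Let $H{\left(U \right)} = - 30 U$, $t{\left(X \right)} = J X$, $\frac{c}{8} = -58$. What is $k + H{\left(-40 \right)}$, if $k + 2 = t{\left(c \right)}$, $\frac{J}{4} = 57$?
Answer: $-104594$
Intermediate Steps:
$J = 228$ ($J = 4 \cdot 57 = 228$)
$c = -464$ ($c = 8 \left(-58\right) = -464$)
$t{\left(X \right)} = 228 X$
$k = -105794$ ($k = -2 + 228 \left(-464\right) = -2 - 105792 = -105794$)
$k + H{\left(-40 \right)} = -105794 - -1200 = -105794 + 1200 = -104594$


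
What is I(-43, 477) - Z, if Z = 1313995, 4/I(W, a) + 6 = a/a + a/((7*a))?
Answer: -22337929/17 ≈ -1.3140e+6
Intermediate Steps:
I(W, a) = -14/17 (I(W, a) = 4/(-6 + (a/a + a/((7*a)))) = 4/(-6 + (1 + a*(1/(7*a)))) = 4/(-6 + (1 + ⅐)) = 4/(-6 + 8/7) = 4/(-34/7) = 4*(-7/34) = -14/17)
I(-43, 477) - Z = -14/17 - 1*1313995 = -14/17 - 1313995 = -22337929/17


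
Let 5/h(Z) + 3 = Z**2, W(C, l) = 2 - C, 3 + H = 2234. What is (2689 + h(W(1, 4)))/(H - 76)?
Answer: 5373/4310 ≈ 1.2466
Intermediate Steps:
H = 2231 (H = -3 + 2234 = 2231)
h(Z) = 5/(-3 + Z**2)
(2689 + h(W(1, 4)))/(H - 76) = (2689 + 5/(-3 + (2 - 1*1)**2))/(2231 - 76) = (2689 + 5/(-3 + (2 - 1)**2))/2155 = (2689 + 5/(-3 + 1**2))*(1/2155) = (2689 + 5/(-3 + 1))*(1/2155) = (2689 + 5/(-2))*(1/2155) = (2689 + 5*(-1/2))*(1/2155) = (2689 - 5/2)*(1/2155) = (5373/2)*(1/2155) = 5373/4310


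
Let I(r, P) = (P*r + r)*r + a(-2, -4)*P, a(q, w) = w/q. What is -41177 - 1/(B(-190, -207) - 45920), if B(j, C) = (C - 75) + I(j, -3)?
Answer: -4875686215/118408 ≈ -41177.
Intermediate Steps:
I(r, P) = 2*P + r*(r + P*r) (I(r, P) = (P*r + r)*r + (-4/(-2))*P = (r + P*r)*r + (-4*(-½))*P = r*(r + P*r) + 2*P = 2*P + r*(r + P*r))
B(j, C) = -81 + C - 2*j² (B(j, C) = (C - 75) + (j² + 2*(-3) - 3*j²) = (-75 + C) + (j² - 6 - 3*j²) = (-75 + C) + (-6 - 2*j²) = -81 + C - 2*j²)
-41177 - 1/(B(-190, -207) - 45920) = -41177 - 1/((-81 - 207 - 2*(-190)²) - 45920) = -41177 - 1/((-81 - 207 - 2*36100) - 45920) = -41177 - 1/((-81 - 207 - 72200) - 45920) = -41177 - 1/(-72488 - 45920) = -41177 - 1/(-118408) = -41177 - 1*(-1/118408) = -41177 + 1/118408 = -4875686215/118408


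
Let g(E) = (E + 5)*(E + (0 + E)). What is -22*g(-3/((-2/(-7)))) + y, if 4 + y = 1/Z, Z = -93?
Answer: -236686/93 ≈ -2545.0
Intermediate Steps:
y = -373/93 (y = -4 + 1/(-93) = -4 - 1/93 = -373/93 ≈ -4.0107)
g(E) = 2*E*(5 + E) (g(E) = (5 + E)*(E + E) = (5 + E)*(2*E) = 2*E*(5 + E))
-22*g(-3/((-2/(-7)))) + y = -44*(-3/((-2/(-7))))*(5 - 3/((-2/(-7)))) - 373/93 = -44*(-3/((-2*(-⅐))))*(5 - 3/((-2*(-⅐)))) - 373/93 = -44*(-3/2/7)*(5 - 3/2/7) - 373/93 = -44*(-3*7/2)*(5 - 3*7/2) - 373/93 = -44*(-21)*(5 - 21/2)/2 - 373/93 = -44*(-21)*(-11)/(2*2) - 373/93 = -22*231/2 - 373/93 = -2541 - 373/93 = -236686/93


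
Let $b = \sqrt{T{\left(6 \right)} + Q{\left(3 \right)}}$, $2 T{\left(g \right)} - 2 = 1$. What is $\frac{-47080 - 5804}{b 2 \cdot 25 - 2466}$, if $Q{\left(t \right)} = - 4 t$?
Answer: $\frac{21735324}{1017901} + \frac{220350 i \sqrt{42}}{1017901} \approx 21.353 + 1.4029 i$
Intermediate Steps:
$T{\left(g \right)} = \frac{3}{2}$ ($T{\left(g \right)} = 1 + \frac{1}{2} \cdot 1 = 1 + \frac{1}{2} = \frac{3}{2}$)
$b = \frac{i \sqrt{42}}{2}$ ($b = \sqrt{\frac{3}{2} - 12} = \sqrt{- \frac{21}{2}} = \frac{i \sqrt{42}}{2} \approx 3.2404 i$)
$\frac{-47080 - 5804}{b 2 \cdot 25 - 2466} = \frac{-47080 - 5804}{\frac{i \sqrt{42}}{2} \cdot 2 \cdot 25 - 2466} = - \frac{52884}{i \sqrt{42} \cdot 25 - 2466} = - \frac{52884}{25 i \sqrt{42} - 2466} = - \frac{52884}{-2466 + 25 i \sqrt{42}}$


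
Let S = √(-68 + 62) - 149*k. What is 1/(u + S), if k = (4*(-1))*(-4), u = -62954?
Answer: -32669/2134527125 - I*√6/4269054250 ≈ -1.5305e-5 - 5.7378e-10*I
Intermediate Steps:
k = 16 (k = -4*(-4) = 16)
S = -2384 + I*√6 (S = √(-68 + 62) - 149*16 = √(-6) - 2384 = I*√6 - 2384 = -2384 + I*√6 ≈ -2384.0 + 2.4495*I)
1/(u + S) = 1/(-62954 + (-2384 + I*√6)) = 1/(-65338 + I*√6)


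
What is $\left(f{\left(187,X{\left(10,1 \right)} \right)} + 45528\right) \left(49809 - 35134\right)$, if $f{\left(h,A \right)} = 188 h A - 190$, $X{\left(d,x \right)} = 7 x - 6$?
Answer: $1181249450$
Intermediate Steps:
$X{\left(d,x \right)} = -6 + 7 x$ ($X{\left(d,x \right)} = 7 x - 6 = -6 + 7 x$)
$f{\left(h,A \right)} = -190 + 188 A h$ ($f{\left(h,A \right)} = 188 A h - 190 = -190 + 188 A h$)
$\left(f{\left(187,X{\left(10,1 \right)} \right)} + 45528\right) \left(49809 - 35134\right) = \left(\left(-190 + 188 \left(-6 + 7 \cdot 1\right) 187\right) + 45528\right) \left(49809 - 35134\right) = \left(\left(-190 + 188 \left(-6 + 7\right) 187\right) + 45528\right) 14675 = \left(\left(-190 + 188 \cdot 1 \cdot 187\right) + 45528\right) 14675 = \left(\left(-190 + 35156\right) + 45528\right) 14675 = \left(34966 + 45528\right) 14675 = 80494 \cdot 14675 = 1181249450$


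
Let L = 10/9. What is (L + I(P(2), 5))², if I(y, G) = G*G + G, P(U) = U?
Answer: 78400/81 ≈ 967.90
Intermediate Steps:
I(y, G) = G + G² (I(y, G) = G² + G = G + G²)
L = 10/9 (L = 10*(⅑) = 10/9 ≈ 1.1111)
(L + I(P(2), 5))² = (10/9 + 5*(1 + 5))² = (10/9 + 5*6)² = (10/9 + 30)² = (280/9)² = 78400/81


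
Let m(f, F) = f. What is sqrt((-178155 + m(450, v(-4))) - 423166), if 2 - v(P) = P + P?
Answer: I*sqrt(600871) ≈ 775.16*I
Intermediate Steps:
v(P) = 2 - 2*P (v(P) = 2 - (P + P) = 2 - 2*P)
sqrt((-178155 + m(450, v(-4))) - 423166) = sqrt((-178155 + 450) - 423166) = sqrt(-177705 - 423166) = sqrt(-600871) = I*sqrt(600871)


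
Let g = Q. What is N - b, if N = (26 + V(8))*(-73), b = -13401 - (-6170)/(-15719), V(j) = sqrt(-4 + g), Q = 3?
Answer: 180821827/15719 - 73*I ≈ 11503.0 - 73.0*I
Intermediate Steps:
g = 3
V(j) = I (V(j) = sqrt(-4 + 3) = sqrt(-1) = I)
b = -210656489/15719 (b = -13401 - (-6170)*(-1)/15719 = -13401 - 1*6170/15719 = -13401 - 6170/15719 = -210656489/15719 ≈ -13401.)
N = -1898 - 73*I (N = (26 + I)*(-73) = -1898 - 73*I ≈ -1898.0 - 73.0*I)
N - b = (-1898 - 73*I) - 1*(-210656489/15719) = (-1898 - 73*I) + 210656489/15719 = 180821827/15719 - 73*I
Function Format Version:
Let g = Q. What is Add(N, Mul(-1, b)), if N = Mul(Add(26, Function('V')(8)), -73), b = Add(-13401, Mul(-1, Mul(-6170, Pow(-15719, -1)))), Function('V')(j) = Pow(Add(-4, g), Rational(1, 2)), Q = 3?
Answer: Add(Rational(180821827, 15719), Mul(-73, I)) ≈ Add(11503., Mul(-73.000, I))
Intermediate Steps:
g = 3
Function('V')(j) = I (Function('V')(j) = Pow(Add(-4, 3), Rational(1, 2)) = Pow(-1, Rational(1, 2)) = I)
b = Rational(-210656489, 15719) (b = Add(-13401, Mul(-1, Mul(-6170, Rational(-1, 15719)))) = Add(-13401, Mul(-1, Rational(6170, 15719))) = Add(-13401, Rational(-6170, 15719)) = Rational(-210656489, 15719) ≈ -13401.)
N = Add(-1898, Mul(-73, I)) (N = Mul(Add(26, I), -73) = Add(-1898, Mul(-73, I)) ≈ Add(-1898.0, Mul(-73.000, I)))
Add(N, Mul(-1, b)) = Add(Add(-1898, Mul(-73, I)), Mul(-1, Rational(-210656489, 15719))) = Add(Add(-1898, Mul(-73, I)), Rational(210656489, 15719)) = Add(Rational(180821827, 15719), Mul(-73, I))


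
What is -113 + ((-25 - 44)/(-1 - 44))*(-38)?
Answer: -2569/15 ≈ -171.27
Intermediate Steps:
-113 + ((-25 - 44)/(-1 - 44))*(-38) = -113 - 69/(-45)*(-38) = -113 - 69*(-1/45)*(-38) = -113 + (23/15)*(-38) = -113 - 874/15 = -2569/15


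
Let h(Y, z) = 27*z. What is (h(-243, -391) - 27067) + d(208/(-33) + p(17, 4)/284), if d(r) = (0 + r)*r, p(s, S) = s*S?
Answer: -206340715127/5489649 ≈ -37587.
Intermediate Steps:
p(s, S) = S*s
d(r) = r**2 (d(r) = r*r = r**2)
(h(-243, -391) - 27067) + d(208/(-33) + p(17, 4)/284) = (27*(-391) - 27067) + (208/(-33) + (4*17)/284)**2 = (-10557 - 27067) + (208*(-1/33) + 68*(1/284))**2 = -37624 + (-208/33 + 17/71)**2 = -37624 + (-14207/2343)**2 = -37624 + 201838849/5489649 = -206340715127/5489649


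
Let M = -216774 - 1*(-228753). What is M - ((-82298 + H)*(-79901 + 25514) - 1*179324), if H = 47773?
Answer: -1877519872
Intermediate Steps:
M = 11979 (M = -216774 + 228753 = 11979)
M - ((-82298 + H)*(-79901 + 25514) - 1*179324) = 11979 - ((-82298 + 47773)*(-79901 + 25514) - 1*179324) = 11979 - (-34525*(-54387) - 179324) = 11979 - (1877711175 - 179324) = 11979 - 1*1877531851 = 11979 - 1877531851 = -1877519872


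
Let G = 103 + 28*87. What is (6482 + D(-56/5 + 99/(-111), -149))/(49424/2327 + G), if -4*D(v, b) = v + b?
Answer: 5615611807/2204340490 ≈ 2.5475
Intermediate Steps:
D(v, b) = -b/4 - v/4 (D(v, b) = -(v + b)/4 = -(b + v)/4 = -b/4 - v/4)
G = 2539 (G = 103 + 2436 = 2539)
(6482 + D(-56/5 + 99/(-111), -149))/(49424/2327 + G) = (6482 + (-¼*(-149) - (-56/5 + 99/(-111))/4))/(49424/2327 + 2539) = (6482 + (149/4 - (-56*⅕ + 99*(-1/111))/4))/(49424*(1/2327) + 2539) = (6482 + (149/4 - (-56/5 - 33/37)/4))/(49424/2327 + 2539) = (6482 + (149/4 - ¼*(-2237/185)))/(5957677/2327) = (6482 + (149/4 + 2237/740))*(2327/5957677) = (6482 + 14901/370)*(2327/5957677) = (2413241/370)*(2327/5957677) = 5615611807/2204340490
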